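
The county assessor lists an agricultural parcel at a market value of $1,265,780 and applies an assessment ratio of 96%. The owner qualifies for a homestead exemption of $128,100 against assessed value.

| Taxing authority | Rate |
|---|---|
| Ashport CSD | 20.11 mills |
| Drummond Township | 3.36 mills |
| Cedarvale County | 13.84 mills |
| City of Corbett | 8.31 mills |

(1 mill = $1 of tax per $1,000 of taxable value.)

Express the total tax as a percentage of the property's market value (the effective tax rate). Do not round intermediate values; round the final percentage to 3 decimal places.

Assessed value = $1,265,780 × 0.96 = $1,215,148.8
Taxable value = $1,215,148.8 − $128,100 = $1,087,048.8
Ashport CSD: $1,087,048.8 × 0.02011 = $21,860.551368
Drummond Township: $1,087,048.8 × 0.00336 = $3,652.483968
Cedarvale County: $1,087,048.8 × 0.01384 = $15,044.755392
City of Corbett: $1,087,048.8 × 0.00831 = $9,033.375528
Total tax = $49,591.166256
Effective rate = $49,591.166256 ÷ $1,265,780 = 3.918% of market value

3.918%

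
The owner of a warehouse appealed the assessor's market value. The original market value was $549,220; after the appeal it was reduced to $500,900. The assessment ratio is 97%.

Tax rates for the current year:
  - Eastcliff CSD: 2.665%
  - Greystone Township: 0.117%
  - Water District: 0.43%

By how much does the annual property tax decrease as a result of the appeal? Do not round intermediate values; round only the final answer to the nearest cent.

Old assessed value = $549,220 × 0.97 = $532,743.4
New assessed value = $500,900 × 0.97 = $485,873
Combined rate = 0.02665 + 0.00117 + 0.0043 = 0.03212
Old tax = $532,743.4 × 0.03212 = $17,111.718008
New tax = $485,873 × 0.03212 = $15,606.24076
Reduction = $17,111.718008 − $15,606.24076 = $1,505.477248

$1,505.48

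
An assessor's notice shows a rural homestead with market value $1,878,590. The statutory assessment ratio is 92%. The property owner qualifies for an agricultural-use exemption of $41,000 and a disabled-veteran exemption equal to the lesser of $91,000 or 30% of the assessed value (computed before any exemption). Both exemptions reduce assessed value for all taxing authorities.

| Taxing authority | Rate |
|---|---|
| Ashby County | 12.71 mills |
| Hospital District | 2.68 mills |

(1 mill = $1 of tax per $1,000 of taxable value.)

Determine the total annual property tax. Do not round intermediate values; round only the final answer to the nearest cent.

Assessed value = $1,878,590 × 0.92 = $1,728,302.8
Disabled-veteran exemption = min($91,000, 30% × $1,728,302.8) = min($91,000, $518,490.84) = $91,000 (dollar cap binds)
Taxable value = $1,728,302.8 − $41,000 − $91,000 = $1,596,302.8
Ashby County: $1,596,302.8 × 0.01271 = $20,289.008588
Hospital District: $1,596,302.8 × 0.00268 = $4,278.091504
Total = $24,567.100092

$24,567.10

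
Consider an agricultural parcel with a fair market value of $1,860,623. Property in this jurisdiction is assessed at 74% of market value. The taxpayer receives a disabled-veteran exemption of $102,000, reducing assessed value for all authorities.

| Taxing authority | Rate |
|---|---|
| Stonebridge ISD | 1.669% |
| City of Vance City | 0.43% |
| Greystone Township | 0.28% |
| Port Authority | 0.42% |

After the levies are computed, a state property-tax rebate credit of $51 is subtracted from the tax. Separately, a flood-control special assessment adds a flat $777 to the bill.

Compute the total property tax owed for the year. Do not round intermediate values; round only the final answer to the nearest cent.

$36,409.36

Assessed value = $1,860,623 × 0.74 = $1,376,861.02
Taxable value = $1,376,861.02 − $102,000 = $1,274,861.02
Stonebridge ISD: $1,274,861.02 × 0.01669 = $21,277.4304238
City of Vance City: $1,274,861.02 × 0.0043 = $5,481.902386
Greystone Township: $1,274,861.02 × 0.0028 = $3,569.610856
Port Authority: $1,274,861.02 × 0.0042 = $5,354.416284
Levies subtotal = $35,683.3599498
After credit = $35,683.3599498 − $51 = $35,632.3599498
Total = $35,632.3599498 + $777 = $36,409.3599498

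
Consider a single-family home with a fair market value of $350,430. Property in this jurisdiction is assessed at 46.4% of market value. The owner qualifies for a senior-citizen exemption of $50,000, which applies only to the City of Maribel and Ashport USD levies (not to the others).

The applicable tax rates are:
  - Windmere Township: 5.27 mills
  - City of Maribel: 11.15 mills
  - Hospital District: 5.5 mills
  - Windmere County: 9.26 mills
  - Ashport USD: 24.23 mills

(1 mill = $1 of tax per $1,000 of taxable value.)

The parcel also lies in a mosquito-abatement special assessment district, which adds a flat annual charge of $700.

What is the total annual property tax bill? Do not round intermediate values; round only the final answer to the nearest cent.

Assessed value = $350,430 × 0.464 = $162,599.52
Windmere Township: $162,599.52 × 0.00527 = $856.8994704
City of Maribel: ($162,599.52 − $50,000) × 0.01115 = $112,599.52 × 0.01115 = $1,255.484648
Hospital District: $162,599.52 × 0.0055 = $894.29736
Windmere County: $162,599.52 × 0.00926 = $1,505.6715552
Ashport USD: ($162,599.52 − $50,000) × 0.02423 = $112,599.52 × 0.02423 = $2,728.2863696
Levies subtotal = $7,240.6394032
Total = $7,240.6394032 + $700 = $7,940.6394032

$7,940.64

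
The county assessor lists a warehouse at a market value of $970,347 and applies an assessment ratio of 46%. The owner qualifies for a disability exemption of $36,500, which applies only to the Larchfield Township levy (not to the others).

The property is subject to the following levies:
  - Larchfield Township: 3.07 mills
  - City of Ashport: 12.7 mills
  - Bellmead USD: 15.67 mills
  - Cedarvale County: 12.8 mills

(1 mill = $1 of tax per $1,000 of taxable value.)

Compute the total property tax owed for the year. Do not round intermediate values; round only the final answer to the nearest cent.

$19,634.89

Assessed value = $970,347 × 0.46 = $446,359.62
Larchfield Township: ($446,359.62 − $36,500) × 0.00307 = $409,859.62 × 0.00307 = $1,258.2690334
City of Ashport: $446,359.62 × 0.0127 = $5,668.767174
Bellmead USD: $446,359.62 × 0.01567 = $6,994.4552454
Cedarvale County: $446,359.62 × 0.0128 = $5,713.403136
Total = $19,634.8945888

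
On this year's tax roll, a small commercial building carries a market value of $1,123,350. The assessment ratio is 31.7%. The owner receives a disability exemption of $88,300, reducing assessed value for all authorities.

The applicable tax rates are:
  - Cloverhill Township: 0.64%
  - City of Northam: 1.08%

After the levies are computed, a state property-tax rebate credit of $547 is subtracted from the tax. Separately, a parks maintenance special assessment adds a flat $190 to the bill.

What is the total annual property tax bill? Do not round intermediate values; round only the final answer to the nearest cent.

$4,249.19

Assessed value = $1,123,350 × 0.317 = $356,101.95
Taxable value = $356,101.95 − $88,300 = $267,801.95
Cloverhill Township: $267,801.95 × 0.0064 = $1,713.93248
City of Northam: $267,801.95 × 0.0108 = $2,892.26106
Levies subtotal = $4,606.19354
After credit = $4,606.19354 − $547 = $4,059.19354
Total = $4,059.19354 + $190 = $4,249.19354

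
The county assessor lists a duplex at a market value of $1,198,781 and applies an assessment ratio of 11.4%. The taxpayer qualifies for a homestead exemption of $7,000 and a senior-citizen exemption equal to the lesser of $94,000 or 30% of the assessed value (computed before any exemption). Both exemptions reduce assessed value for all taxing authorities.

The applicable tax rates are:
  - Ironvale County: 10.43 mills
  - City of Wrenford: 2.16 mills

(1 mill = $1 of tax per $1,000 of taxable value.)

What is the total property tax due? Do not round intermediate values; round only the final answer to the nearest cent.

Assessed value = $1,198,781 × 0.114 = $136,661.034
Senior-citizen exemption = min($94,000, 30% × $136,661.034) = min($94,000, $40,998.3102) = $40,998.3102 (percentage binds)
Taxable value = $136,661.034 − $7,000 − $40,998.3102 = $88,662.7238
Ironvale County: $88,662.7238 × 0.01043 = $924.752209234
City of Wrenford: $88,662.7238 × 0.00216 = $191.511483408
Total = $1,116.263692642

$1,116.26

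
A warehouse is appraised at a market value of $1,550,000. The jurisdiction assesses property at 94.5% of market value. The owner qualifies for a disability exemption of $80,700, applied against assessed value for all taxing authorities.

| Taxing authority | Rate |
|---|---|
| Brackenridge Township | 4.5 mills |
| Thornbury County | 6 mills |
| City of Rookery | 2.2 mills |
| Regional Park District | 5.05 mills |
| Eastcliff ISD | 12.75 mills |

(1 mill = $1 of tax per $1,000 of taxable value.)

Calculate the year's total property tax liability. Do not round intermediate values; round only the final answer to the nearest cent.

Assessed value = $1,550,000 × 0.945 = $1,464,750
Taxable value = $1,464,750 − $80,700 = $1,384,050
Brackenridge Township: $1,384,050 × 0.0045 = $6,228.225
Thornbury County: $1,384,050 × 0.006 = $8,304.3
City of Rookery: $1,384,050 × 0.0022 = $3,044.91
Regional Park District: $1,384,050 × 0.00505 = $6,989.4525
Eastcliff ISD: $1,384,050 × 0.01275 = $17,646.6375
Total = $6,228.225 + $8,304.3 + $3,044.91 + $6,989.4525 + $17,646.6375 = $42,213.525

$42,213.53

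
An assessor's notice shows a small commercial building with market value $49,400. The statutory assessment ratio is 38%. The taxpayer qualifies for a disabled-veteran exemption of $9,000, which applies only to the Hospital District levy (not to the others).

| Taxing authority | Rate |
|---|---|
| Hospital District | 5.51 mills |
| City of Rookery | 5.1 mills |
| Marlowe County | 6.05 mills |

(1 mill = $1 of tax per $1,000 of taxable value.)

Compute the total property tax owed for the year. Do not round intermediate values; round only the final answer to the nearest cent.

Assessed value = $49,400 × 0.38 = $18,772
Hospital District: ($18,772 − $9,000) × 0.00551 = $9,772 × 0.00551 = $53.84372
City of Rookery: $18,772 × 0.0051 = $95.7372
Marlowe County: $18,772 × 0.00605 = $113.5706
Total = $263.15152

$263.15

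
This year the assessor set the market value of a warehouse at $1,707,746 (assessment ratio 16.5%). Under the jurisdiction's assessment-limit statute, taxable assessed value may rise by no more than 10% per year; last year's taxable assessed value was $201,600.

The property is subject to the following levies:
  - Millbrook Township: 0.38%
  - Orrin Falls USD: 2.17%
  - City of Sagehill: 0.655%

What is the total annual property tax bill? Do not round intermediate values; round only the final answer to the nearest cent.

Uncapped assessed value = $1,707,746 × 0.165 = $281,778.09
Cap limit = $201,600 × 1.1 = $221,760
Taxable assessed value = min($281,778.09, $221,760) = $221,760 (cap binds)
Millbrook Township: $221,760 × 0.0038 = $842.688
Orrin Falls USD: $221,760 × 0.0217 = $4,812.192
City of Sagehill: $221,760 × 0.00655 = $1,452.528
Total = $7,107.408

$7,107.41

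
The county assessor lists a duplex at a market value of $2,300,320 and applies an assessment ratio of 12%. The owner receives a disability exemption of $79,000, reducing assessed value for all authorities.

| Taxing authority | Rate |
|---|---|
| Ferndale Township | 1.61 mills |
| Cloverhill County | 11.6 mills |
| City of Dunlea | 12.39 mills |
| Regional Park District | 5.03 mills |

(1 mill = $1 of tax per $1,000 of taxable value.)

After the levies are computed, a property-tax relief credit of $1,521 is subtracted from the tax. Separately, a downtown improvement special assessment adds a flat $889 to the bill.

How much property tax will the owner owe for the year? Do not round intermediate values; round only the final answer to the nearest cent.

Assessed value = $2,300,320 × 0.12 = $276,038.4
Taxable value = $276,038.4 − $79,000 = $197,038.4
Ferndale Township: $197,038.4 × 0.00161 = $317.231824
Cloverhill County: $197,038.4 × 0.0116 = $2,285.64544
City of Dunlea: $197,038.4 × 0.01239 = $2,441.305776
Regional Park District: $197,038.4 × 0.00503 = $991.103152
Levies subtotal = $6,035.286192
After credit = $6,035.286192 − $1,521 = $4,514.286192
Total = $4,514.286192 + $889 = $5,403.286192

$5,403.29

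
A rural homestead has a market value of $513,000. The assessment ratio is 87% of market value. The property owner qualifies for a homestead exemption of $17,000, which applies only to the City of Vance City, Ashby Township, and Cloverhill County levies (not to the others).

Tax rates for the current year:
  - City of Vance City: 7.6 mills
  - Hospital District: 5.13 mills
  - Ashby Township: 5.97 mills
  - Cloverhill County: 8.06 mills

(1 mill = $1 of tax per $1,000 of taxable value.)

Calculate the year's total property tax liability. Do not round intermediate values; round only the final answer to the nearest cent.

$11,575.55

Assessed value = $513,000 × 0.87 = $446,310
City of Vance City: ($446,310 − $17,000) × 0.0076 = $429,310 × 0.0076 = $3,262.756
Hospital District: $446,310 × 0.00513 = $2,289.5703
Ashby Township: ($446,310 − $17,000) × 0.00597 = $429,310 × 0.00597 = $2,562.9807
Cloverhill County: ($446,310 − $17,000) × 0.00806 = $429,310 × 0.00806 = $3,460.2386
Total = $11,575.5456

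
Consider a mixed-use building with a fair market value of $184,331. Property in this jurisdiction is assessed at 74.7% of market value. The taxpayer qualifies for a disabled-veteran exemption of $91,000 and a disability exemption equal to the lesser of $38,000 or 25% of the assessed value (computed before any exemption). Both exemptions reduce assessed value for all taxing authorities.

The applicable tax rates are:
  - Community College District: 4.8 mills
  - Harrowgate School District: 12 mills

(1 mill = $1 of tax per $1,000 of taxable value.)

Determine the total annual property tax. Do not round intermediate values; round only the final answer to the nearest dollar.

Assessed value = $184,331 × 0.747 = $137,695.257
Disability exemption = min($38,000, 25% × $137,695.257) = min($38,000, $34,423.81425) = $34,423.81425 (percentage binds)
Taxable value = $137,695.257 − $91,000 − $34,423.81425 = $12,271.44275
Community College District: $12,271.44275 × 0.0048 = $58.9029252
Harrowgate School District: $12,271.44275 × 0.012 = $147.257313
Total = $206.1602382

$206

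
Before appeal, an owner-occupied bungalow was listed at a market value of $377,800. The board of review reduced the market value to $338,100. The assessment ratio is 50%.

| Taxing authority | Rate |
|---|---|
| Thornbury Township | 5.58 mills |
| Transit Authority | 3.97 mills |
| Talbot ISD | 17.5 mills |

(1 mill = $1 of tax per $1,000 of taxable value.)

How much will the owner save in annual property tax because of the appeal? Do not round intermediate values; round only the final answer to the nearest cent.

$536.94

Old assessed value = $377,800 × 0.5 = $188,900
New assessed value = $338,100 × 0.5 = $169,050
Combined rate = 0.00558 + 0.00397 + 0.0175 = 0.02705
Old tax = $188,900 × 0.02705 = $5,109.745
New tax = $169,050 × 0.02705 = $4,572.8025
Reduction = $5,109.745 − $4,572.8025 = $536.9425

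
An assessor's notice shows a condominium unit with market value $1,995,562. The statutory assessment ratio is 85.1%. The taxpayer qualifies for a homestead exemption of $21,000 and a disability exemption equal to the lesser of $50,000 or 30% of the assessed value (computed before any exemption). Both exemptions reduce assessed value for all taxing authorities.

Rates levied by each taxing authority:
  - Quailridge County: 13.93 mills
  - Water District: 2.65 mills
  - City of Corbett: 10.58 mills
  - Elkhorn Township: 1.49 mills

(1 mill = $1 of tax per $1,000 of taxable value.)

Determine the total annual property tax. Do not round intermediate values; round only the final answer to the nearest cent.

Assessed value = $1,995,562 × 0.851 = $1,698,223.262
Disability exemption = min($50,000, 30% × $1,698,223.262) = min($50,000, $509,466.9786) = $50,000 (dollar cap binds)
Taxable value = $1,698,223.262 − $21,000 − $50,000 = $1,627,223.262
Quailridge County: $1,627,223.262 × 0.01393 = $22,667.22003966
Water District: $1,627,223.262 × 0.00265 = $4,312.1416443
City of Corbett: $1,627,223.262 × 0.01058 = $17,216.02211196
Elkhorn Township: $1,627,223.262 × 0.00149 = $2,424.56266038
Total = $46,619.9464563

$46,619.95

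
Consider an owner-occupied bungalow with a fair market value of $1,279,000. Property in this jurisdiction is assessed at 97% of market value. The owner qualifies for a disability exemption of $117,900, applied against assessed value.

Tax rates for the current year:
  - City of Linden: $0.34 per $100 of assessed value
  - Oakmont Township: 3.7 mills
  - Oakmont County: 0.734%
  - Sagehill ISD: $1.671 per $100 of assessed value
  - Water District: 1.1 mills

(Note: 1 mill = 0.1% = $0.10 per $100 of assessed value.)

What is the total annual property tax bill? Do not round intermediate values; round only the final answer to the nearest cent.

Assessed value = $1,279,000 × 0.97 = $1,240,630
Taxable value = $1,240,630 − $117,900 = $1,122,730
City of Linden: $1,122,730 × 0.0034 = $3,817.282
Oakmont Township: $1,122,730 × 0.0037 = $4,154.101
Oakmont County: $1,122,730 × 0.00734 = $8,240.8382
Sagehill ISD: $1,122,730 × 0.01671 = $18,760.8183
Water District: $1,122,730 × 0.0011 = $1,235.003
Total = $36,208.0425

$36,208.04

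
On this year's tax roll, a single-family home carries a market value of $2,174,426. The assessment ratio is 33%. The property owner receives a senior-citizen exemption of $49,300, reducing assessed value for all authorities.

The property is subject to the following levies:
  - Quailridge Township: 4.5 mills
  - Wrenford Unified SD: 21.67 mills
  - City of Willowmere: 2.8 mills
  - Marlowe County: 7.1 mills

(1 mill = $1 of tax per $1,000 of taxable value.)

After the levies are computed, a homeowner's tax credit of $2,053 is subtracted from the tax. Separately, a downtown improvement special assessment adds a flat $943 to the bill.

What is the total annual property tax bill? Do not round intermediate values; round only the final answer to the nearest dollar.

$22,994

Assessed value = $2,174,426 × 0.33 = $717,560.58
Taxable value = $717,560.58 − $49,300 = $668,260.58
Quailridge Township: $668,260.58 × 0.0045 = $3,007.17261
Wrenford Unified SD: $668,260.58 × 0.02167 = $14,481.2067686
City of Willowmere: $668,260.58 × 0.0028 = $1,871.129624
Marlowe County: $668,260.58 × 0.0071 = $4,744.650118
Levies subtotal = $24,104.1591206
After credit = $24,104.1591206 − $2,053 = $22,051.1591206
Total = $22,051.1591206 + $943 = $22,994.1591206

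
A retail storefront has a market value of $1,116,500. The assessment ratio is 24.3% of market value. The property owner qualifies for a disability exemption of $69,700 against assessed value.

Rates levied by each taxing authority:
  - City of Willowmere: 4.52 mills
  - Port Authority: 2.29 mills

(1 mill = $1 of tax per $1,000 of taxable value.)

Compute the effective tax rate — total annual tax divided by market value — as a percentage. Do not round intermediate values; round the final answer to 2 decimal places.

Assessed value = $1,116,500 × 0.243 = $271,309.5
Taxable value = $271,309.5 − $69,700 = $201,609.5
City of Willowmere: $201,609.5 × 0.00452 = $911.27494
Port Authority: $201,609.5 × 0.00229 = $461.685755
Total tax = $1,372.960695
Effective rate = $1,372.960695 ÷ $1,116,500 = 0.12% of market value

0.12%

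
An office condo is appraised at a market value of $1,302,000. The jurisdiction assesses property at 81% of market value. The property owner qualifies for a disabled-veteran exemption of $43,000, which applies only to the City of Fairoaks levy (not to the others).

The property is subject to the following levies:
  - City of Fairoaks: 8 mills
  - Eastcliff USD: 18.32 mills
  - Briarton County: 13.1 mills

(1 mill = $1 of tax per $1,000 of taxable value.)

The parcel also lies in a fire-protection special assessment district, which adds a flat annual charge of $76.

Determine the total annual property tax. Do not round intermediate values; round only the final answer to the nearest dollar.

Assessed value = $1,302,000 × 0.81 = $1,054,620
City of Fairoaks: ($1,054,620 − $43,000) × 0.008 = $1,011,620 × 0.008 = $8,092.96
Eastcliff USD: $1,054,620 × 0.01832 = $19,320.6384
Briarton County: $1,054,620 × 0.0131 = $13,815.522
Levies subtotal = $41,229.1204
Total = $41,229.1204 + $76 = $41,305.1204

$41,305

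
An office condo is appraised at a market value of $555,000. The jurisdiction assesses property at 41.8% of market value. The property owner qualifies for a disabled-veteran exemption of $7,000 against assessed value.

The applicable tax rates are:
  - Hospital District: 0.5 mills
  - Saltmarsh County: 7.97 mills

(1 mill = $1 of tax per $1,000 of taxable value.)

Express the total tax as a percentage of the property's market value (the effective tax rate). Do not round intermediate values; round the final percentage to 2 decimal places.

0.34%

Assessed value = $555,000 × 0.418 = $231,990
Taxable value = $231,990 − $7,000 = $224,990
Hospital District: $224,990 × 0.0005 = $112.495
Saltmarsh County: $224,990 × 0.00797 = $1,793.1703
Total tax = $1,905.6653
Effective rate = $1,905.6653 ÷ $555,000 = 0.34% of market value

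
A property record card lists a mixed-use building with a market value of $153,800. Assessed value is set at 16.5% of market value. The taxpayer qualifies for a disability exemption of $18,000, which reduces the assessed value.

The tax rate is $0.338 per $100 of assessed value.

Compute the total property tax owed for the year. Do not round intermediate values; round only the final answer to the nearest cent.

$24.93

Assessed value = $153,800 × 0.165 = $25,377
Taxable value = $25,377 − $18,000 = $7,377
Tax = $7,377 × 0.00338 = $24.93426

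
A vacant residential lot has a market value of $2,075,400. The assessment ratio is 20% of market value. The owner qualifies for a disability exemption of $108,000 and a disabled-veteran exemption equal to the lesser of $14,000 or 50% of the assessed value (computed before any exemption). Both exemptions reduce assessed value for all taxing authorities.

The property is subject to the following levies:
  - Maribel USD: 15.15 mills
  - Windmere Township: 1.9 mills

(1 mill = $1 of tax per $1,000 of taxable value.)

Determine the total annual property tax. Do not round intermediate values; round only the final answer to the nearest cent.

Assessed value = $2,075,400 × 0.2 = $415,080
Disabled-veteran exemption = min($14,000, 50% × $415,080) = min($14,000, $207,540) = $14,000 (dollar cap binds)
Taxable value = $415,080 − $108,000 − $14,000 = $293,080
Maribel USD: $293,080 × 0.01515 = $4,440.162
Windmere Township: $293,080 × 0.0019 = $556.852
Total = $4,997.014

$4,997.01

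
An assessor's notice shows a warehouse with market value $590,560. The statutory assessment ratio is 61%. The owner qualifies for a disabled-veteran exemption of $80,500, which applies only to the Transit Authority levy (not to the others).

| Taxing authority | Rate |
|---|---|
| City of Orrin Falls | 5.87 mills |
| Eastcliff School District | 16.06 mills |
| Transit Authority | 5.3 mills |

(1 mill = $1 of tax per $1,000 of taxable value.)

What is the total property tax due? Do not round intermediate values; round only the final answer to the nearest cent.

$9,382.73

Assessed value = $590,560 × 0.61 = $360,241.6
City of Orrin Falls: $360,241.6 × 0.00587 = $2,114.618192
Eastcliff School District: $360,241.6 × 0.01606 = $5,785.480096
Transit Authority: ($360,241.6 − $80,500) × 0.0053 = $279,741.6 × 0.0053 = $1,482.63048
Total = $9,382.728768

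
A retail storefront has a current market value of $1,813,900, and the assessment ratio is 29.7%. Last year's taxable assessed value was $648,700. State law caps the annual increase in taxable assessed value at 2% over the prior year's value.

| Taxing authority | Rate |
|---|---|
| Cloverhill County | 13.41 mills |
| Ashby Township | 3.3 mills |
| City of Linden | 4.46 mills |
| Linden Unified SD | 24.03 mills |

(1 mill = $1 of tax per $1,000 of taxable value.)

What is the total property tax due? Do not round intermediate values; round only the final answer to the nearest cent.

$24,350.52

Uncapped assessed value = $1,813,900 × 0.297 = $538,728.3
Cap limit = $648,700 × 1.02 = $661,674
Taxable assessed value = min($538,728.3, $661,674) = $538,728.3 (cap does not bind)
Cloverhill County: $538,728.3 × 0.01341 = $7,224.346503
Ashby Township: $538,728.3 × 0.0033 = $1,777.80339
City of Linden: $538,728.3 × 0.00446 = $2,402.728218
Linden Unified SD: $538,728.3 × 0.02403 = $12,945.641049
Total = $24,350.51916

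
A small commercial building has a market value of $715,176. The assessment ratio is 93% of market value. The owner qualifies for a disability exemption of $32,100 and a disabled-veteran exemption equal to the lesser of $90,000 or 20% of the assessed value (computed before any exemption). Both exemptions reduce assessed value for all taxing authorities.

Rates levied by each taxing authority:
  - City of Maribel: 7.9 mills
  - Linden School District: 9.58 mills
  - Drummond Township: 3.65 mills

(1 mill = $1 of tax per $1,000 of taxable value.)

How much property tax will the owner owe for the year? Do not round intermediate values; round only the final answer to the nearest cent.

$11,473.88

Assessed value = $715,176 × 0.93 = $665,113.68
Disabled-veteran exemption = min($90,000, 20% × $665,113.68) = min($90,000, $133,022.736) = $90,000 (dollar cap binds)
Taxable value = $665,113.68 − $32,100 − $90,000 = $543,013.68
City of Maribel: $543,013.68 × 0.0079 = $4,289.808072
Linden School District: $543,013.68 × 0.00958 = $5,202.0710544
Drummond Township: $543,013.68 × 0.00365 = $1,981.999932
Total = $11,473.8790584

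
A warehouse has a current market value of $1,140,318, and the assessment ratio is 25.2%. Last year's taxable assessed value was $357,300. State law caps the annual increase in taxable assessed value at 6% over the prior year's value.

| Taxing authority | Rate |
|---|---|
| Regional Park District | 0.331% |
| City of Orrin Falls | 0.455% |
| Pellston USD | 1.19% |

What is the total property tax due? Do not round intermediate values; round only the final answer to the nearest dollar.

Uncapped assessed value = $1,140,318 × 0.252 = $287,360.136
Cap limit = $357,300 × 1.06 = $378,738
Taxable assessed value = min($287,360.136, $378,738) = $287,360.136 (cap does not bind)
Regional Park District: $287,360.136 × 0.00331 = $951.16205016
City of Orrin Falls: $287,360.136 × 0.00455 = $1,307.4886188
Pellston USD: $287,360.136 × 0.0119 = $3,419.5856184
Total = $5,678.23628736

$5,678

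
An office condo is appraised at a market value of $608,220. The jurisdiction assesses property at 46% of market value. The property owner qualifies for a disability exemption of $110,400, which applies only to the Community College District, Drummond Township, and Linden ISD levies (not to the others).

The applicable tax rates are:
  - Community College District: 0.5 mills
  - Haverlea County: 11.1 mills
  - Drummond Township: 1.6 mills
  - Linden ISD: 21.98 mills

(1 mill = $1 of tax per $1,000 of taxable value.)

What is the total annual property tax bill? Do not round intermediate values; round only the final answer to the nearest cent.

$7,184.27

Assessed value = $608,220 × 0.46 = $279,781.2
Community College District: ($279,781.2 − $110,400) × 0.0005 = $169,381.2 × 0.0005 = $84.6906
Haverlea County: $279,781.2 × 0.0111 = $3,105.57132
Drummond Township: ($279,781.2 − $110,400) × 0.0016 = $169,381.2 × 0.0016 = $271.00992
Linden ISD: ($279,781.2 − $110,400) × 0.02198 = $169,381.2 × 0.02198 = $3,722.998776
Total = $7,184.270616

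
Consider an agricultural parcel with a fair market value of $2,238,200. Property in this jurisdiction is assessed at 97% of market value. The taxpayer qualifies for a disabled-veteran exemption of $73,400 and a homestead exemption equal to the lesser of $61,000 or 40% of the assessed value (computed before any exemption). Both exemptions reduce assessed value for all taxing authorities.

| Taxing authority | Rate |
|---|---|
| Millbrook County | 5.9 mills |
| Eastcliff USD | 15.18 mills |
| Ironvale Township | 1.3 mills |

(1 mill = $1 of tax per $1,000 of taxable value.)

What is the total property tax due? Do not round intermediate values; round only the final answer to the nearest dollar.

Assessed value = $2,238,200 × 0.97 = $2,171,054
Homestead exemption = min($61,000, 40% × $2,171,054) = min($61,000, $868,421.6) = $61,000 (dollar cap binds)
Taxable value = $2,171,054 − $73,400 − $61,000 = $2,036,654
Millbrook County: $2,036,654 × 0.0059 = $12,016.2586
Eastcliff USD: $2,036,654 × 0.01518 = $30,916.40772
Ironvale Township: $2,036,654 × 0.0013 = $2,647.6502
Total = $45,580.31652

$45,580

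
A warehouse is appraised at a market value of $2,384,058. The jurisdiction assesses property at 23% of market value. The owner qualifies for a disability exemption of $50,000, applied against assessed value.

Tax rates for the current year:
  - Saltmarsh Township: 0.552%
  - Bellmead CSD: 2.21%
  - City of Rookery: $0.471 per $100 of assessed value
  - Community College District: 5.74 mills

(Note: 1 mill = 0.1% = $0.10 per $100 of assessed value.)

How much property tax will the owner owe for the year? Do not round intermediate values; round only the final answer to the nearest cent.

Assessed value = $2,384,058 × 0.23 = $548,333.34
Taxable value = $548,333.34 − $50,000 = $498,333.34
Saltmarsh Township: $498,333.34 × 0.00552 = $2,750.8000368
Bellmead CSD: $498,333.34 × 0.0221 = $11,013.166814
City of Rookery: $498,333.34 × 0.00471 = $2,347.1500314
Community College District: $498,333.34 × 0.00574 = $2,860.4333716
Total = $18,971.5502538

$18,971.55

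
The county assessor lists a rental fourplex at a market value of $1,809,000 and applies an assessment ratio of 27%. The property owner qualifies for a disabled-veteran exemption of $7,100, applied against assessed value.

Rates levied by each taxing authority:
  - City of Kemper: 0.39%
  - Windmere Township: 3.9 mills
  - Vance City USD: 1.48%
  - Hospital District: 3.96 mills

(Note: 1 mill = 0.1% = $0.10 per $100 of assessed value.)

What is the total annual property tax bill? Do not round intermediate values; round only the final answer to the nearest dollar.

Assessed value = $1,809,000 × 0.27 = $488,430
Taxable value = $488,430 − $7,100 = $481,330
City of Kemper: $481,330 × 0.0039 = $1,877.187
Windmere Township: $481,330 × 0.0039 = $1,877.187
Vance City USD: $481,330 × 0.0148 = $7,123.684
Hospital District: $481,330 × 0.00396 = $1,906.0668
Total = $12,784.1248

$12,784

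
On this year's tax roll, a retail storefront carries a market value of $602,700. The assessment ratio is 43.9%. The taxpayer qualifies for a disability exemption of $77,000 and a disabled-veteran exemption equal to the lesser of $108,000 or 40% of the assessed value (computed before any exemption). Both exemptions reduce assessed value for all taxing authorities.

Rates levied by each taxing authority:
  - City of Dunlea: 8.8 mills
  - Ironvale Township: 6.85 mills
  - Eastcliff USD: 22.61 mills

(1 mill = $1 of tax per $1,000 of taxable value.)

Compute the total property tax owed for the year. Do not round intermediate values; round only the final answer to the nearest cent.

$3,127.80

Assessed value = $602,700 × 0.439 = $264,585.3
Disabled-veteran exemption = min($108,000, 40% × $264,585.3) = min($108,000, $105,834.12) = $105,834.12 (percentage binds)
Taxable value = $264,585.3 − $77,000 − $105,834.12 = $81,751.18
City of Dunlea: $81,751.18 × 0.0088 = $719.410384
Ironvale Township: $81,751.18 × 0.00685 = $559.995583
Eastcliff USD: $81,751.18 × 0.02261 = $1,848.3941798
Total = $3,127.8001468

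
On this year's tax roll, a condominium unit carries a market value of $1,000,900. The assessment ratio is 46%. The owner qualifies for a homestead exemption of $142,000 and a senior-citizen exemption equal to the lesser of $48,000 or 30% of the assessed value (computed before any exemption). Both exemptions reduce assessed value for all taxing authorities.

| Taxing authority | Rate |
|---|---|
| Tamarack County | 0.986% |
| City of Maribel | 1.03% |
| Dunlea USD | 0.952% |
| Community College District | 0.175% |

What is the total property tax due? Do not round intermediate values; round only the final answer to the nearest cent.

Assessed value = $1,000,900 × 0.46 = $460,414
Senior-citizen exemption = min($48,000, 30% × $460,414) = min($48,000, $138,124.2) = $48,000 (dollar cap binds)
Taxable value = $460,414 − $142,000 − $48,000 = $270,414
Tamarack County: $270,414 × 0.00986 = $2,666.28204
City of Maribel: $270,414 × 0.0103 = $2,785.2642
Dunlea USD: $270,414 × 0.00952 = $2,574.34128
Community College District: $270,414 × 0.00175 = $473.2245
Total = $8,499.11202

$8,499.11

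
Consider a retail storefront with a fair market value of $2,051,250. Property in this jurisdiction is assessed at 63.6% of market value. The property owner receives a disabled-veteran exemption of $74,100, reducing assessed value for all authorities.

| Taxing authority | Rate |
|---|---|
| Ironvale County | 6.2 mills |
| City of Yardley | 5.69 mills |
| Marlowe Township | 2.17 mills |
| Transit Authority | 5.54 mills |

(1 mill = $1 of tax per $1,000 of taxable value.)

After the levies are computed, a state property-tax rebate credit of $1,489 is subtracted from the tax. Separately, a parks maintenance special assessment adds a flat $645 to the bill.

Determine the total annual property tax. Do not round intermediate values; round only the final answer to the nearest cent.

Assessed value = $2,051,250 × 0.636 = $1,304,595
Taxable value = $1,304,595 − $74,100 = $1,230,495
Ironvale County: $1,230,495 × 0.0062 = $7,629.069
City of Yardley: $1,230,495 × 0.00569 = $7,001.51655
Marlowe Township: $1,230,495 × 0.00217 = $2,670.17415
Transit Authority: $1,230,495 × 0.00554 = $6,816.9423
Levies subtotal = $24,117.702
After credit = $24,117.702 − $1,489 = $22,628.702
Total = $22,628.702 + $645 = $23,273.702

$23,273.70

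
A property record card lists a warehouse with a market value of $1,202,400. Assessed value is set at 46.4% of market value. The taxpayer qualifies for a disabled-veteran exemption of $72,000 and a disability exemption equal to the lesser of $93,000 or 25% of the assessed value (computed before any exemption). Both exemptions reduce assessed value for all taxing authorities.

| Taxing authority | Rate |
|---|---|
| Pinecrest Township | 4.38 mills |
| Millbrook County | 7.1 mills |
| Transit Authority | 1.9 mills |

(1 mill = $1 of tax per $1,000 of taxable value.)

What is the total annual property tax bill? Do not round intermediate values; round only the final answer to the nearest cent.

$5,257.18

Assessed value = $1,202,400 × 0.464 = $557,913.6
Disability exemption = min($93,000, 25% × $557,913.6) = min($93,000, $139,478.4) = $93,000 (dollar cap binds)
Taxable value = $557,913.6 − $72,000 − $93,000 = $392,913.6
Pinecrest Township: $392,913.6 × 0.00438 = $1,720.961568
Millbrook County: $392,913.6 × 0.0071 = $2,789.68656
Transit Authority: $392,913.6 × 0.0019 = $746.53584
Total = $5,257.183968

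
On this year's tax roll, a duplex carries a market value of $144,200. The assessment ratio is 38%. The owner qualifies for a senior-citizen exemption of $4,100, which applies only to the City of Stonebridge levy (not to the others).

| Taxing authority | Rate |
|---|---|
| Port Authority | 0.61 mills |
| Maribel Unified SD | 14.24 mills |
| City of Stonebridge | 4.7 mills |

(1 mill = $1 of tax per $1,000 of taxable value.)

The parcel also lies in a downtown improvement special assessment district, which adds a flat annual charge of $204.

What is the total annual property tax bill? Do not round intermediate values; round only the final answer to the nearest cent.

$1,255.99

Assessed value = $144,200 × 0.38 = $54,796
Port Authority: $54,796 × 0.00061 = $33.42556
Maribel Unified SD: $54,796 × 0.01424 = $780.29504
City of Stonebridge: ($54,796 − $4,100) × 0.0047 = $50,696 × 0.0047 = $238.2712
Levies subtotal = $1,051.9918
Total = $1,051.9918 + $204 = $1,255.9918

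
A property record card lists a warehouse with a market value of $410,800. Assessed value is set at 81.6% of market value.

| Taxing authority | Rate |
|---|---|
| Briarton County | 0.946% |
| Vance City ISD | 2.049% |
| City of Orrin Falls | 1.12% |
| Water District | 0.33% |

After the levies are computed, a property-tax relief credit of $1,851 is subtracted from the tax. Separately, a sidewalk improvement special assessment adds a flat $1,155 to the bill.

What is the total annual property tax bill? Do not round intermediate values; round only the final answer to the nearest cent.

Assessed value = $410,800 × 0.816 = $335,212.8
Briarton County: $335,212.8 × 0.00946 = $3,171.113088
Vance City ISD: $335,212.8 × 0.02049 = $6,868.510272
City of Orrin Falls: $335,212.8 × 0.0112 = $3,754.38336
Water District: $335,212.8 × 0.0033 = $1,106.20224
Levies subtotal = $14,900.20896
After credit = $14,900.20896 − $1,851 = $13,049.20896
Total = $13,049.20896 + $1,155 = $14,204.20896

$14,204.21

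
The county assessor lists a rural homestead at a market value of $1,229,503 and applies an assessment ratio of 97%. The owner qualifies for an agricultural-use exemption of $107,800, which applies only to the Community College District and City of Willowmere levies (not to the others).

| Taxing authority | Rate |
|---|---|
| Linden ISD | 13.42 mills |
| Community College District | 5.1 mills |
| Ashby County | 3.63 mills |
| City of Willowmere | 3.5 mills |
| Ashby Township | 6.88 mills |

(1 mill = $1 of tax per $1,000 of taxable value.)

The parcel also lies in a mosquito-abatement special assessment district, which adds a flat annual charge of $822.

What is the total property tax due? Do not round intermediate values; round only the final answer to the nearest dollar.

Assessed value = $1,229,503 × 0.97 = $1,192,617.91
Linden ISD: $1,192,617.91 × 0.01342 = $16,004.9323522
Community College District: ($1,192,617.91 − $107,800) × 0.0051 = $1,084,817.91 × 0.0051 = $5,532.571341
Ashby County: $1,192,617.91 × 0.00363 = $4,329.2030133
City of Willowmere: ($1,192,617.91 − $107,800) × 0.0035 = $1,084,817.91 × 0.0035 = $3,796.862685
Ashby Township: $1,192,617.91 × 0.00688 = $8,205.2112208
Levies subtotal = $37,868.7806123
Total = $37,868.7806123 + $822 = $38,690.7806123

$38,691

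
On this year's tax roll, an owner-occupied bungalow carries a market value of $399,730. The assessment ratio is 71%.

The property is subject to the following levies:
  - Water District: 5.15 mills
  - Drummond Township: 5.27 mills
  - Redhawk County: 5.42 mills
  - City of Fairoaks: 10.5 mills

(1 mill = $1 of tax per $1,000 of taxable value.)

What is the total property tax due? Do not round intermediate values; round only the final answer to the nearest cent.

$7,475.51

Assessed value = $399,730 × 0.71 = $283,808.3
Water District: $283,808.3 × 0.00515 = $1,461.612745
Drummond Township: $283,808.3 × 0.00527 = $1,495.669741
Redhawk County: $283,808.3 × 0.00542 = $1,538.240986
City of Fairoaks: $283,808.3 × 0.0105 = $2,979.98715
Total = $1,461.612745 + $1,495.669741 + $1,538.240986 + $2,979.98715 = $7,475.510622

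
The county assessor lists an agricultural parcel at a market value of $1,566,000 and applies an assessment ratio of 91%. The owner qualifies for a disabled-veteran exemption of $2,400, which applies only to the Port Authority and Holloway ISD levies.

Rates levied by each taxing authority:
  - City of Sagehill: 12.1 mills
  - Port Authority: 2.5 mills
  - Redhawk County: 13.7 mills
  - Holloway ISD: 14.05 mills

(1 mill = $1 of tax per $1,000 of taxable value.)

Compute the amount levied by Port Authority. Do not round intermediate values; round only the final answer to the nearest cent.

$3,556.65

Assessed value = $1,566,000 × 0.91 = $1,425,060
Port Authority taxable value = $1,425,060 − $2,400 = $1,422,660
Port Authority levy = $1,422,660 × 0.0025 = $3,556.65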